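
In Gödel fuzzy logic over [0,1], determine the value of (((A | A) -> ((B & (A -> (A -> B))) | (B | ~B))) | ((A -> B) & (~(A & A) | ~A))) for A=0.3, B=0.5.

(A | A) = max(0.3, 0.3) = 0.3
(A -> B): 0.3 ≤ 0.5, so result = 1
(A -> (A -> B)): 0.3 ≤ 1, so result = 1
(B & (A -> (A -> B))) = min(0.5, 1) = 0.5
~B: Gödel ¬ of 0.5 = 0 (operand ≠ 0)
(B | ~B) = max(0.5, 0) = 0.5
((B & (A -> (A -> B))) | (B | ~B)) = max(0.5, 0.5) = 0.5
((A | A) -> ((B & (A -> (A -> B))) | (B | ~B))): 0.3 ≤ 0.5, so result = 1
(A -> B): 0.3 ≤ 0.5, so result = 1
(A & A) = min(0.3, 0.3) = 0.3
~(A & A): Gödel ¬ of 0.3 = 0 (operand ≠ 0)
~A: Gödel ¬ of 0.3 = 0 (operand ≠ 0)
(~(A & A) | ~A) = max(0, 0) = 0
((A -> B) & (~(A & A) | ~A)) = min(1, 0) = 0
(((A | A) -> ((B & (A -> (A -> B))) | (B | ~B))) | ((A -> B) & (~(A & A) | ~A))) = max(1, 0) = 1

1.00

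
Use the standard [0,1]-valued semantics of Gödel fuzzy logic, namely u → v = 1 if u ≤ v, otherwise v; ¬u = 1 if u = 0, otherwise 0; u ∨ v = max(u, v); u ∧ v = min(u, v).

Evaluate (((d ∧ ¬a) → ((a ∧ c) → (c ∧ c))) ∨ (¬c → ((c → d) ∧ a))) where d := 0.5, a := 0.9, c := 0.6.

1.00

¬a: Gödel ¬ of 0.9 = 0 (operand ≠ 0)
(d ∧ ¬a) = min(0.5, 0) = 0
(a ∧ c) = min(0.9, 0.6) = 0.6
(c ∧ c) = min(0.6, 0.6) = 0.6
((a ∧ c) → (c ∧ c)): 0.6 ≤ 0.6, so result = 1
((d ∧ ¬a) → ((a ∧ c) → (c ∧ c))): 0 ≤ 1, so result = 1
¬c: Gödel ¬ of 0.6 = 0 (operand ≠ 0)
(c → d): 0.6 > 0.5, so result = 0.5
((c → d) ∧ a) = min(0.5, 0.9) = 0.5
(¬c → ((c → d) ∧ a)): 0 ≤ 0.5, so result = 1
(((d ∧ ¬a) → ((a ∧ c) → (c ∧ c))) ∨ (¬c → ((c → d) ∧ a))) = max(1, 1) = 1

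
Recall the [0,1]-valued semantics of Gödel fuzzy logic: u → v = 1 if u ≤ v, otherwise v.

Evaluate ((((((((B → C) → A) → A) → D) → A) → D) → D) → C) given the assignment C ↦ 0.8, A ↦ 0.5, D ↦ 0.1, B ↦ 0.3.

0.80

(B → C): 0.3 ≤ 0.8, so result = 1
((B → C) → A): 1 > 0.5, so result = 0.5
(((B → C) → A) → A): 0.5 ≤ 0.5, so result = 1
((((B → C) → A) → A) → D): 1 > 0.1, so result = 0.1
(((((B → C) → A) → A) → D) → A): 0.1 ≤ 0.5, so result = 1
((((((B → C) → A) → A) → D) → A) → D): 1 > 0.1, so result = 0.1
(((((((B → C) → A) → A) → D) → A) → D) → D): 0.1 ≤ 0.1, so result = 1
((((((((B → C) → A) → A) → D) → A) → D) → D) → C): 1 > 0.8, so result = 0.8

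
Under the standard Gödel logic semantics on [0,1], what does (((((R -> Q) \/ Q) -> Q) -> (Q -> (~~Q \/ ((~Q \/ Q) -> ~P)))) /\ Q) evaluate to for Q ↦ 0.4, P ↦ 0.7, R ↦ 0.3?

(R -> Q): 0.3 ≤ 0.4, so result = 1
((R -> Q) \/ Q) = max(1, 0.4) = 1
(((R -> Q) \/ Q) -> Q): 1 > 0.4, so result = 0.4
~Q: Gödel ¬ of 0.4 = 0 (operand ≠ 0)
~~Q: Gödel ¬ of 0 = 1 (operand is 0)
~Q: Gödel ¬ of 0.4 = 0 (operand ≠ 0)
(~Q \/ Q) = max(0, 0.4) = 0.4
~P: Gödel ¬ of 0.7 = 0 (operand ≠ 0)
((~Q \/ Q) -> ~P): 0.4 > 0, so result = 0
(~~Q \/ ((~Q \/ Q) -> ~P)) = max(1, 0) = 1
(Q -> (~~Q \/ ((~Q \/ Q) -> ~P))): 0.4 ≤ 1, so result = 1
((((R -> Q) \/ Q) -> Q) -> (Q -> (~~Q \/ ((~Q \/ Q) -> ~P)))): 0.4 ≤ 1, so result = 1
(((((R -> Q) \/ Q) -> Q) -> (Q -> (~~Q \/ ((~Q \/ Q) -> ~P)))) /\ Q) = min(1, 0.4) = 0.4

0.40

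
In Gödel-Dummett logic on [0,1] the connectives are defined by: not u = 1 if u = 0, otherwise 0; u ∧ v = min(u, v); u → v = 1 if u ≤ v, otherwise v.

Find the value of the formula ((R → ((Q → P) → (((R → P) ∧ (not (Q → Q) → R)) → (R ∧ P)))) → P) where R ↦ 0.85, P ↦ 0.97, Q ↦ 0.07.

0.97

(Q → P): 0.07 ≤ 0.97, so result = 1
(R → P): 0.85 ≤ 0.97, so result = 1
(Q → Q): 0.07 ≤ 0.07, so result = 1
not (Q → Q): Gödel ¬ of 1 = 0 (operand ≠ 0)
(not (Q → Q) → R): 0 ≤ 0.85, so result = 1
((R → P) ∧ (not (Q → Q) → R)) = min(1, 1) = 1
(R ∧ P) = min(0.85, 0.97) = 0.85
(((R → P) ∧ (not (Q → Q) → R)) → (R ∧ P)): 1 > 0.85, so result = 0.85
((Q → P) → (((R → P) ∧ (not (Q → Q) → R)) → (R ∧ P))): 1 > 0.85, so result = 0.85
(R → ((Q → P) → (((R → P) ∧ (not (Q → Q) → R)) → (R ∧ P)))): 0.85 ≤ 0.85, so result = 1
((R → ((Q → P) → (((R → P) ∧ (not (Q → Q) → R)) → (R ∧ P)))) → P): 1 > 0.97, so result = 0.97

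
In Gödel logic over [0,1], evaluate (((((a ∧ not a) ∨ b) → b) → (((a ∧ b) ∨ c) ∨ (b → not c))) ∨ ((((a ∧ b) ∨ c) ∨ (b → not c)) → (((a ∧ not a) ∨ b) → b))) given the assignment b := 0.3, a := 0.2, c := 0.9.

1.00

not a: Gödel ¬ of 0.2 = 0 (operand ≠ 0)
(a ∧ not a) = min(0.2, 0) = 0
((a ∧ not a) ∨ b) = max(0, 0.3) = 0.3
(((a ∧ not a) ∨ b) → b): 0.3 ≤ 0.3, so result = 1
(a ∧ b) = min(0.2, 0.3) = 0.2
((a ∧ b) ∨ c) = max(0.2, 0.9) = 0.9
not c: Gödel ¬ of 0.9 = 0 (operand ≠ 0)
(b → not c): 0.3 > 0, so result = 0
(((a ∧ b) ∨ c) ∨ (b → not c)) = max(0.9, 0) = 0.9
((((a ∧ not a) ∨ b) → b) → (((a ∧ b) ∨ c) ∨ (b → not c))): 1 > 0.9, so result = 0.9
(a ∧ b) = min(0.2, 0.3) = 0.2
((a ∧ b) ∨ c) = max(0.2, 0.9) = 0.9
not c: Gödel ¬ of 0.9 = 0 (operand ≠ 0)
(b → not c): 0.3 > 0, so result = 0
(((a ∧ b) ∨ c) ∨ (b → not c)) = max(0.9, 0) = 0.9
not a: Gödel ¬ of 0.2 = 0 (operand ≠ 0)
(a ∧ not a) = min(0.2, 0) = 0
((a ∧ not a) ∨ b) = max(0, 0.3) = 0.3
(((a ∧ not a) ∨ b) → b): 0.3 ≤ 0.3, so result = 1
((((a ∧ b) ∨ c) ∨ (b → not c)) → (((a ∧ not a) ∨ b) → b)): 0.9 ≤ 1, so result = 1
(((((a ∧ not a) ∨ b) → b) → (((a ∧ b) ∨ c) ∨ (b → not c))) ∨ ((((a ∧ b) ∨ c) ∨ (b → not c)) → (((a ∧ not a) ∨ b) → b))) = max(0.9, 1) = 1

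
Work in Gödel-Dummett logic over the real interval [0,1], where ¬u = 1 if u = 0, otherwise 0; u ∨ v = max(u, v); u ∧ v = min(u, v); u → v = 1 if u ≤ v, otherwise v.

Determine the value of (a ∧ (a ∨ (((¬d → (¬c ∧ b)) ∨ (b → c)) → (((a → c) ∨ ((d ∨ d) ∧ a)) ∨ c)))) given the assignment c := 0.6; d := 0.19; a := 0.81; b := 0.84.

0.81

¬d: Gödel ¬ of 0.19 = 0 (operand ≠ 0)
¬c: Gödel ¬ of 0.6 = 0 (operand ≠ 0)
(¬c ∧ b) = min(0, 0.84) = 0
(¬d → (¬c ∧ b)): 0 ≤ 0, so result = 1
(b → c): 0.84 > 0.6, so result = 0.6
((¬d → (¬c ∧ b)) ∨ (b → c)) = max(1, 0.6) = 1
(a → c): 0.81 > 0.6, so result = 0.6
(d ∨ d) = max(0.19, 0.19) = 0.19
((d ∨ d) ∧ a) = min(0.19, 0.81) = 0.19
((a → c) ∨ ((d ∨ d) ∧ a)) = max(0.6, 0.19) = 0.6
(((a → c) ∨ ((d ∨ d) ∧ a)) ∨ c) = max(0.6, 0.6) = 0.6
(((¬d → (¬c ∧ b)) ∨ (b → c)) → (((a → c) ∨ ((d ∨ d) ∧ a)) ∨ c)): 1 > 0.6, so result = 0.6
(a ∨ (((¬d → (¬c ∧ b)) ∨ (b → c)) → (((a → c) ∨ ((d ∨ d) ∧ a)) ∨ c))) = max(0.81, 0.6) = 0.81
(a ∧ (a ∨ (((¬d → (¬c ∧ b)) ∨ (b → c)) → (((a → c) ∨ ((d ∨ d) ∧ a)) ∨ c)))) = min(0.81, 0.81) = 0.81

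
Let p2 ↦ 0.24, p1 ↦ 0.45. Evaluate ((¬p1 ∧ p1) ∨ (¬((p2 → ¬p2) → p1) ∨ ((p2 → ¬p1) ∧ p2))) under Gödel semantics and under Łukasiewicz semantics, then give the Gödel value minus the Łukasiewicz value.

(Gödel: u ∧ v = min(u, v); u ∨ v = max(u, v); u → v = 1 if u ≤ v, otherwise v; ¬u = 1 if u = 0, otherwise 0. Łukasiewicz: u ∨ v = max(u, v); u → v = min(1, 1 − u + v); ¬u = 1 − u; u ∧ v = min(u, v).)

-0.55

Gödel evaluation:
  ¬p1: Gödel ¬ of 0.45 = 0 (operand ≠ 0)
  (¬p1 ∧ p1) = min(0, 0.45) = 0
  ¬p2: Gödel ¬ of 0.24 = 0 (operand ≠ 0)
  (p2 → ¬p2): 0.24 > 0, so result = 0
  ((p2 → ¬p2) → p1): 0 ≤ 0.45, so result = 1
  ¬((p2 → ¬p2) → p1): Gödel ¬ of 1 = 0 (operand ≠ 0)
  ¬p1: Gödel ¬ of 0.45 = 0 (operand ≠ 0)
  (p2 → ¬p1): 0.24 > 0, so result = 0
  ((p2 → ¬p1) ∧ p2) = min(0, 0.24) = 0
  (¬((p2 → ¬p2) → p1) ∨ ((p2 → ¬p1) ∧ p2)) = max(0, 0) = 0
  ((¬p1 ∧ p1) ∨ (¬((p2 → ¬p2) → p1) ∨ ((p2 → ¬p1) ∧ p2))) = max(0, 0) = 0
  Gödel value = 0
Łukasiewicz evaluation:
  ¬p1: Łukasiewicz ¬ gives 1 − 0.45 = 0.55
  (¬p1 ∧ p1) = min(0.55, 0.45) = 0.45
  ¬p2: Łukasiewicz ¬ gives 1 − 0.24 = 0.76
  (p2 → ¬p2): min(1, 1 − 0.24 + 0.76) = 1
  ((p2 → ¬p2) → p1): min(1, 1 − 1 + 0.45) = 0.45
  ¬((p2 → ¬p2) → p1): Łukasiewicz ¬ gives 1 − 0.45 = 0.55
  ¬p1: Łukasiewicz ¬ gives 1 − 0.45 = 0.55
  (p2 → ¬p1): min(1, 1 − 0.24 + 0.55) = 1
  ((p2 → ¬p1) ∧ p2) = min(1, 0.24) = 0.24
  (¬((p2 → ¬p2) → p1) ∨ ((p2 → ¬p1) ∧ p2)) = max(0.55, 0.24) = 0.55
  ((¬p1 ∧ p1) ∨ (¬((p2 → ¬p2) → p1) ∨ ((p2 → ¬p1) ∧ p2))) = max(0.45, 0.55) = 0.55
  Łukasiewicz value = 0.55
Difference: 0 − 0.55 = -0.55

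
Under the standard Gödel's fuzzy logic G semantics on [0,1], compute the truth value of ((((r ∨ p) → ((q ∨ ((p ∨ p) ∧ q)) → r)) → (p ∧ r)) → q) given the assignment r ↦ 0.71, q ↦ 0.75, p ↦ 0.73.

(r ∨ p) = max(0.71, 0.73) = 0.73
(p ∨ p) = max(0.73, 0.73) = 0.73
((p ∨ p) ∧ q) = min(0.73, 0.75) = 0.73
(q ∨ ((p ∨ p) ∧ q)) = max(0.75, 0.73) = 0.75
((q ∨ ((p ∨ p) ∧ q)) → r): 0.75 > 0.71, so result = 0.71
((r ∨ p) → ((q ∨ ((p ∨ p) ∧ q)) → r)): 0.73 > 0.71, so result = 0.71
(p ∧ r) = min(0.73, 0.71) = 0.71
(((r ∨ p) → ((q ∨ ((p ∨ p) ∧ q)) → r)) → (p ∧ r)): 0.71 ≤ 0.71, so result = 1
((((r ∨ p) → ((q ∨ ((p ∨ p) ∧ q)) → r)) → (p ∧ r)) → q): 1 > 0.75, so result = 0.75

0.75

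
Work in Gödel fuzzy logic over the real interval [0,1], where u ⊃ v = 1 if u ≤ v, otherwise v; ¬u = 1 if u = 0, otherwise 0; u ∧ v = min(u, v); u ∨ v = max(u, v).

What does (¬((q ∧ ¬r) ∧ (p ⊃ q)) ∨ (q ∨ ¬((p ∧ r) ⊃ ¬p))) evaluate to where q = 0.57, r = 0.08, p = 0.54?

1.00

¬r: Gödel ¬ of 0.08 = 0 (operand ≠ 0)
(q ∧ ¬r) = min(0.57, 0) = 0
(p ⊃ q): 0.54 ≤ 0.57, so result = 1
((q ∧ ¬r) ∧ (p ⊃ q)) = min(0, 1) = 0
¬((q ∧ ¬r) ∧ (p ⊃ q)): Gödel ¬ of 0 = 1 (operand is 0)
(p ∧ r) = min(0.54, 0.08) = 0.08
¬p: Gödel ¬ of 0.54 = 0 (operand ≠ 0)
((p ∧ r) ⊃ ¬p): 0.08 > 0, so result = 0
¬((p ∧ r) ⊃ ¬p): Gödel ¬ of 0 = 1 (operand is 0)
(q ∨ ¬((p ∧ r) ⊃ ¬p)) = max(0.57, 1) = 1
(¬((q ∧ ¬r) ∧ (p ⊃ q)) ∨ (q ∨ ¬((p ∧ r) ⊃ ¬p))) = max(1, 1) = 1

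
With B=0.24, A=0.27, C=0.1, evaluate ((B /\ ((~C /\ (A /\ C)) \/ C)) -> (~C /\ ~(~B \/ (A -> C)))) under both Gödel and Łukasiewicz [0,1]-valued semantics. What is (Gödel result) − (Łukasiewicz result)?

-1.00

Gödel evaluation:
  ~C: Gödel ¬ of 0.1 = 0 (operand ≠ 0)
  (A /\ C) = min(0.27, 0.1) = 0.1
  (~C /\ (A /\ C)) = min(0, 0.1) = 0
  ((~C /\ (A /\ C)) \/ C) = max(0, 0.1) = 0.1
  (B /\ ((~C /\ (A /\ C)) \/ C)) = min(0.24, 0.1) = 0.1
  ~C: Gödel ¬ of 0.1 = 0 (operand ≠ 0)
  ~B: Gödel ¬ of 0.24 = 0 (operand ≠ 0)
  (A -> C): 0.27 > 0.1, so result = 0.1
  (~B \/ (A -> C)) = max(0, 0.1) = 0.1
  ~(~B \/ (A -> C)): Gödel ¬ of 0.1 = 0 (operand ≠ 0)
  (~C /\ ~(~B \/ (A -> C))) = min(0, 0) = 0
  ((B /\ ((~C /\ (A /\ C)) \/ C)) -> (~C /\ ~(~B \/ (A -> C)))): 0.1 > 0, so result = 0
  Gödel value = 0
Łukasiewicz evaluation:
  ~C: Łukasiewicz ¬ gives 1 − 0.1 = 0.9
  (A /\ C) = min(0.27, 0.1) = 0.1
  (~C /\ (A /\ C)) = min(0.9, 0.1) = 0.1
  ((~C /\ (A /\ C)) \/ C) = max(0.1, 0.1) = 0.1
  (B /\ ((~C /\ (A /\ C)) \/ C)) = min(0.24, 0.1) = 0.1
  ~C: Łukasiewicz ¬ gives 1 − 0.1 = 0.9
  ~B: Łukasiewicz ¬ gives 1 − 0.24 = 0.76
  (A -> C): min(1, 1 − 0.27 + 0.1) = 0.83
  (~B \/ (A -> C)) = max(0.76, 0.83) = 0.83
  ~(~B \/ (A -> C)): Łukasiewicz ¬ gives 1 − 0.83 = 0.17
  (~C /\ ~(~B \/ (A -> C))) = min(0.9, 0.17) = 0.17
  ((B /\ ((~C /\ (A /\ C)) \/ C)) -> (~C /\ ~(~B \/ (A -> C)))): min(1, 1 − 0.1 + 0.17) = 1
  Łukasiewicz value = 1
Difference: 0 − 1 = -1.00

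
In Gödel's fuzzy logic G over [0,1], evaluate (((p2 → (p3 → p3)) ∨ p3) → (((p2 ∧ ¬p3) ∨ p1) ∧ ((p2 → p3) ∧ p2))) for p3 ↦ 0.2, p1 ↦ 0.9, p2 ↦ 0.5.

0.20

(p3 → p3): 0.2 ≤ 0.2, so result = 1
(p2 → (p3 → p3)): 0.5 ≤ 1, so result = 1
((p2 → (p3 → p3)) ∨ p3) = max(1, 0.2) = 1
¬p3: Gödel ¬ of 0.2 = 0 (operand ≠ 0)
(p2 ∧ ¬p3) = min(0.5, 0) = 0
((p2 ∧ ¬p3) ∨ p1) = max(0, 0.9) = 0.9
(p2 → p3): 0.5 > 0.2, so result = 0.2
((p2 → p3) ∧ p2) = min(0.2, 0.5) = 0.2
(((p2 ∧ ¬p3) ∨ p1) ∧ ((p2 → p3) ∧ p2)) = min(0.9, 0.2) = 0.2
(((p2 → (p3 → p3)) ∨ p3) → (((p2 ∧ ¬p3) ∨ p1) ∧ ((p2 → p3) ∧ p2))): 1 > 0.2, so result = 0.2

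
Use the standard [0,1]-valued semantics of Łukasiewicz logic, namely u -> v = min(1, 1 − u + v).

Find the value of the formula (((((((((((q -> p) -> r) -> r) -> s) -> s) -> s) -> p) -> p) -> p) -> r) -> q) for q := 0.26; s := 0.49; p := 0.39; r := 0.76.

(q -> p): min(1, 1 − 0.26 + 0.39) = 1
((q -> p) -> r): min(1, 1 − 1 + 0.76) = 0.76
(((q -> p) -> r) -> r): min(1, 1 − 0.76 + 0.76) = 1
((((q -> p) -> r) -> r) -> s): min(1, 1 − 1 + 0.49) = 0.49
(((((q -> p) -> r) -> r) -> s) -> s): min(1, 1 − 0.49 + 0.49) = 1
((((((q -> p) -> r) -> r) -> s) -> s) -> s): min(1, 1 − 1 + 0.49) = 0.49
(((((((q -> p) -> r) -> r) -> s) -> s) -> s) -> p): min(1, 1 − 0.49 + 0.39) = 0.9
((((((((q -> p) -> r) -> r) -> s) -> s) -> s) -> p) -> p): min(1, 1 − 0.9 + 0.39) = 0.49
(((((((((q -> p) -> r) -> r) -> s) -> s) -> s) -> p) -> p) -> p): min(1, 1 − 0.49 + 0.39) = 0.9
((((((((((q -> p) -> r) -> r) -> s) -> s) -> s) -> p) -> p) -> p) -> r): min(1, 1 − 0.9 + 0.76) = 0.86
(((((((((((q -> p) -> r) -> r) -> s) -> s) -> s) -> p) -> p) -> p) -> r) -> q): min(1, 1 − 0.86 + 0.26) = 0.4

0.40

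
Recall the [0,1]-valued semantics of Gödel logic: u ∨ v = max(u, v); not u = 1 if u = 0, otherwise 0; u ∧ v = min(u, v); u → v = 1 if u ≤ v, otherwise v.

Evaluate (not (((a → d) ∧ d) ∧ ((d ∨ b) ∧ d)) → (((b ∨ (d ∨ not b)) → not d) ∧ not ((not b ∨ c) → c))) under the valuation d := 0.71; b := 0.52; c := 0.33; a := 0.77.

(a → d): 0.77 > 0.71, so result = 0.71
((a → d) ∧ d) = min(0.71, 0.71) = 0.71
(d ∨ b) = max(0.71, 0.52) = 0.71
((d ∨ b) ∧ d) = min(0.71, 0.71) = 0.71
(((a → d) ∧ d) ∧ ((d ∨ b) ∧ d)) = min(0.71, 0.71) = 0.71
not (((a → d) ∧ d) ∧ ((d ∨ b) ∧ d)): Gödel ¬ of 0.71 = 0 (operand ≠ 0)
not b: Gödel ¬ of 0.52 = 0 (operand ≠ 0)
(d ∨ not b) = max(0.71, 0) = 0.71
(b ∨ (d ∨ not b)) = max(0.52, 0.71) = 0.71
not d: Gödel ¬ of 0.71 = 0 (operand ≠ 0)
((b ∨ (d ∨ not b)) → not d): 0.71 > 0, so result = 0
not b: Gödel ¬ of 0.52 = 0 (operand ≠ 0)
(not b ∨ c) = max(0, 0.33) = 0.33
((not b ∨ c) → c): 0.33 ≤ 0.33, so result = 1
not ((not b ∨ c) → c): Gödel ¬ of 1 = 0 (operand ≠ 0)
(((b ∨ (d ∨ not b)) → not d) ∧ not ((not b ∨ c) → c)) = min(0, 0) = 0
(not (((a → d) ∧ d) ∧ ((d ∨ b) ∧ d)) → (((b ∨ (d ∨ not b)) → not d) ∧ not ((not b ∨ c) → c))): 0 ≤ 0, so result = 1

1.00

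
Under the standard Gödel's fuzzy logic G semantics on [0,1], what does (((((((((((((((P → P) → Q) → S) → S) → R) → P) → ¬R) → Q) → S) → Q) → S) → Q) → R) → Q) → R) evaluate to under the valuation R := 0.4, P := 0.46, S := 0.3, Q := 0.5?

(P → P): 0.46 ≤ 0.46, so result = 1
((P → P) → Q): 1 > 0.5, so result = 0.5
(((P → P) → Q) → S): 0.5 > 0.3, so result = 0.3
((((P → P) → Q) → S) → S): 0.3 ≤ 0.3, so result = 1
(((((P → P) → Q) → S) → S) → R): 1 > 0.4, so result = 0.4
((((((P → P) → Q) → S) → S) → R) → P): 0.4 ≤ 0.46, so result = 1
¬R: Gödel ¬ of 0.4 = 0 (operand ≠ 0)
(((((((P → P) → Q) → S) → S) → R) → P) → ¬R): 1 > 0, so result = 0
((((((((P → P) → Q) → S) → S) → R) → P) → ¬R) → Q): 0 ≤ 0.5, so result = 1
(((((((((P → P) → Q) → S) → S) → R) → P) → ¬R) → Q) → S): 1 > 0.3, so result = 0.3
((((((((((P → P) → Q) → S) → S) → R) → P) → ¬R) → Q) → S) → Q): 0.3 ≤ 0.5, so result = 1
(((((((((((P → P) → Q) → S) → S) → R) → P) → ¬R) → Q) → S) → Q) → S): 1 > 0.3, so result = 0.3
((((((((((((P → P) → Q) → S) → S) → R) → P) → ¬R) → Q) → S) → Q) → S) → Q): 0.3 ≤ 0.5, so result = 1
(((((((((((((P → P) → Q) → S) → S) → R) → P) → ¬R) → Q) → S) → Q) → S) → Q) → R): 1 > 0.4, so result = 0.4
((((((((((((((P → P) → Q) → S) → S) → R) → P) → ¬R) → Q) → S) → Q) → S) → Q) → R) → Q): 0.4 ≤ 0.5, so result = 1
(((((((((((((((P → P) → Q) → S) → S) → R) → P) → ¬R) → Q) → S) → Q) → S) → Q) → R) → Q) → R): 1 > 0.4, so result = 0.4

0.40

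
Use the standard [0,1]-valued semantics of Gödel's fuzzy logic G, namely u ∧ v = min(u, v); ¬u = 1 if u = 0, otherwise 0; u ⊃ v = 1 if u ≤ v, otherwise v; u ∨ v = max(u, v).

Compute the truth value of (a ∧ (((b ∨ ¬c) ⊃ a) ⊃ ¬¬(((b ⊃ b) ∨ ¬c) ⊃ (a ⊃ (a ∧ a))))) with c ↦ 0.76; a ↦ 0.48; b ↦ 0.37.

¬c: Gödel ¬ of 0.76 = 0 (operand ≠ 0)
(b ∨ ¬c) = max(0.37, 0) = 0.37
((b ∨ ¬c) ⊃ a): 0.37 ≤ 0.48, so result = 1
(b ⊃ b): 0.37 ≤ 0.37, so result = 1
¬c: Gödel ¬ of 0.76 = 0 (operand ≠ 0)
((b ⊃ b) ∨ ¬c) = max(1, 0) = 1
(a ∧ a) = min(0.48, 0.48) = 0.48
(a ⊃ (a ∧ a)): 0.48 ≤ 0.48, so result = 1
(((b ⊃ b) ∨ ¬c) ⊃ (a ⊃ (a ∧ a))): 1 ≤ 1, so result = 1
¬(((b ⊃ b) ∨ ¬c) ⊃ (a ⊃ (a ∧ a))): Gödel ¬ of 1 = 0 (operand ≠ 0)
¬¬(((b ⊃ b) ∨ ¬c) ⊃ (a ⊃ (a ∧ a))): Gödel ¬ of 0 = 1 (operand is 0)
(((b ∨ ¬c) ⊃ a) ⊃ ¬¬(((b ⊃ b) ∨ ¬c) ⊃ (a ⊃ (a ∧ a)))): 1 ≤ 1, so result = 1
(a ∧ (((b ∨ ¬c) ⊃ a) ⊃ ¬¬(((b ⊃ b) ∨ ¬c) ⊃ (a ⊃ (a ∧ a))))) = min(0.48, 1) = 0.48

0.48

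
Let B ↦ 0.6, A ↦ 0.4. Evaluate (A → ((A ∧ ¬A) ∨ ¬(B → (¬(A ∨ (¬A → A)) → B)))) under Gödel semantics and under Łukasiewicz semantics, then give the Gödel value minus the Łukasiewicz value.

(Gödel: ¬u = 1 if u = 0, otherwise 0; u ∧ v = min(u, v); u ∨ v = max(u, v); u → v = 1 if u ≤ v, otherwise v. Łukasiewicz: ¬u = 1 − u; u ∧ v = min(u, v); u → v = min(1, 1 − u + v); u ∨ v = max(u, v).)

-1.00

Gödel evaluation:
  ¬A: Gödel ¬ of 0.4 = 0 (operand ≠ 0)
  (A ∧ ¬A) = min(0.4, 0) = 0
  ¬A: Gödel ¬ of 0.4 = 0 (operand ≠ 0)
  (¬A → A): 0 ≤ 0.4, so result = 1
  (A ∨ (¬A → A)) = max(0.4, 1) = 1
  ¬(A ∨ (¬A → A)): Gödel ¬ of 1 = 0 (operand ≠ 0)
  (¬(A ∨ (¬A → A)) → B): 0 ≤ 0.6, so result = 1
  (B → (¬(A ∨ (¬A → A)) → B)): 0.6 ≤ 1, so result = 1
  ¬(B → (¬(A ∨ (¬A → A)) → B)): Gödel ¬ of 1 = 0 (operand ≠ 0)
  ((A ∧ ¬A) ∨ ¬(B → (¬(A ∨ (¬A → A)) → B))) = max(0, 0) = 0
  (A → ((A ∧ ¬A) ∨ ¬(B → (¬(A ∨ (¬A → A)) → B)))): 0.4 > 0, so result = 0
  Gödel value = 0
Łukasiewicz evaluation:
  ¬A: Łukasiewicz ¬ gives 1 − 0.4 = 0.6
  (A ∧ ¬A) = min(0.4, 0.6) = 0.4
  ¬A: Łukasiewicz ¬ gives 1 − 0.4 = 0.6
  (¬A → A): min(1, 1 − 0.6 + 0.4) = 0.8
  (A ∨ (¬A → A)) = max(0.4, 0.8) = 0.8
  ¬(A ∨ (¬A → A)): Łukasiewicz ¬ gives 1 − 0.8 = 0.2
  (¬(A ∨ (¬A → A)) → B): min(1, 1 − 0.2 + 0.6) = 1
  (B → (¬(A ∨ (¬A → A)) → B)): min(1, 1 − 0.6 + 1) = 1
  ¬(B → (¬(A ∨ (¬A → A)) → B)): Łukasiewicz ¬ gives 1 − 1 = 0
  ((A ∧ ¬A) ∨ ¬(B → (¬(A ∨ (¬A → A)) → B))) = max(0.4, 0) = 0.4
  (A → ((A ∧ ¬A) ∨ ¬(B → (¬(A ∨ (¬A → A)) → B)))): min(1, 1 − 0.4 + 0.4) = 1
  Łukasiewicz value = 1
Difference: 0 − 1 = -1.00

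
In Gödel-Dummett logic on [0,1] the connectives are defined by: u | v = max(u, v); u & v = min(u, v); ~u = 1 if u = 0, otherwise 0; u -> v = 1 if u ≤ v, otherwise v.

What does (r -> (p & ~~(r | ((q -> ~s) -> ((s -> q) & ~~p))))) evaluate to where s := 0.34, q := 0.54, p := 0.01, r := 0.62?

0.01

~s: Gödel ¬ of 0.34 = 0 (operand ≠ 0)
(q -> ~s): 0.54 > 0, so result = 0
(s -> q): 0.34 ≤ 0.54, so result = 1
~p: Gödel ¬ of 0.01 = 0 (operand ≠ 0)
~~p: Gödel ¬ of 0 = 1 (operand is 0)
((s -> q) & ~~p) = min(1, 1) = 1
((q -> ~s) -> ((s -> q) & ~~p)): 0 ≤ 1, so result = 1
(r | ((q -> ~s) -> ((s -> q) & ~~p))) = max(0.62, 1) = 1
~(r | ((q -> ~s) -> ((s -> q) & ~~p))): Gödel ¬ of 1 = 0 (operand ≠ 0)
~~(r | ((q -> ~s) -> ((s -> q) & ~~p))): Gödel ¬ of 0 = 1 (operand is 0)
(p & ~~(r | ((q -> ~s) -> ((s -> q) & ~~p)))) = min(0.01, 1) = 0.01
(r -> (p & ~~(r | ((q -> ~s) -> ((s -> q) & ~~p))))): 0.62 > 0.01, so result = 0.01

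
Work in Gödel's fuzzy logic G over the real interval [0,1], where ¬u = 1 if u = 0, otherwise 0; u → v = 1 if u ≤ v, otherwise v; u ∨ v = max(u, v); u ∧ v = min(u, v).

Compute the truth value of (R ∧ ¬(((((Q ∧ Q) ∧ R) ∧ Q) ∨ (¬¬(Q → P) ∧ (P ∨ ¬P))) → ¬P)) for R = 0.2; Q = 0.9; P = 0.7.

0.20

(Q ∧ Q) = min(0.9, 0.9) = 0.9
((Q ∧ Q) ∧ R) = min(0.9, 0.2) = 0.2
(((Q ∧ Q) ∧ R) ∧ Q) = min(0.2, 0.9) = 0.2
(Q → P): 0.9 > 0.7, so result = 0.7
¬(Q → P): Gödel ¬ of 0.7 = 0 (operand ≠ 0)
¬¬(Q → P): Gödel ¬ of 0 = 1 (operand is 0)
¬P: Gödel ¬ of 0.7 = 0 (operand ≠ 0)
(P ∨ ¬P) = max(0.7, 0) = 0.7
(¬¬(Q → P) ∧ (P ∨ ¬P)) = min(1, 0.7) = 0.7
((((Q ∧ Q) ∧ R) ∧ Q) ∨ (¬¬(Q → P) ∧ (P ∨ ¬P))) = max(0.2, 0.7) = 0.7
¬P: Gödel ¬ of 0.7 = 0 (operand ≠ 0)
(((((Q ∧ Q) ∧ R) ∧ Q) ∨ (¬¬(Q → P) ∧ (P ∨ ¬P))) → ¬P): 0.7 > 0, so result = 0
¬(((((Q ∧ Q) ∧ R) ∧ Q) ∨ (¬¬(Q → P) ∧ (P ∨ ¬P))) → ¬P): Gödel ¬ of 0 = 1 (operand is 0)
(R ∧ ¬(((((Q ∧ Q) ∧ R) ∧ Q) ∨ (¬¬(Q → P) ∧ (P ∨ ¬P))) → ¬P)) = min(0.2, 1) = 0.2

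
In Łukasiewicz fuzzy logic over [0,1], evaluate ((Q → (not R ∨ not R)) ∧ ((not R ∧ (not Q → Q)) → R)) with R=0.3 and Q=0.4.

0.60

not R: Łukasiewicz ¬ gives 1 − 0.3 = 0.7
not R: Łukasiewicz ¬ gives 1 − 0.3 = 0.7
(not R ∨ not R) = max(0.7, 0.7) = 0.7
(Q → (not R ∨ not R)): min(1, 1 − 0.4 + 0.7) = 1
not R: Łukasiewicz ¬ gives 1 − 0.3 = 0.7
not Q: Łukasiewicz ¬ gives 1 − 0.4 = 0.6
(not Q → Q): min(1, 1 − 0.6 + 0.4) = 0.8
(not R ∧ (not Q → Q)) = min(0.7, 0.8) = 0.7
((not R ∧ (not Q → Q)) → R): min(1, 1 − 0.7 + 0.3) = 0.6
((Q → (not R ∨ not R)) ∧ ((not R ∧ (not Q → Q)) → R)) = min(1, 0.6) = 0.6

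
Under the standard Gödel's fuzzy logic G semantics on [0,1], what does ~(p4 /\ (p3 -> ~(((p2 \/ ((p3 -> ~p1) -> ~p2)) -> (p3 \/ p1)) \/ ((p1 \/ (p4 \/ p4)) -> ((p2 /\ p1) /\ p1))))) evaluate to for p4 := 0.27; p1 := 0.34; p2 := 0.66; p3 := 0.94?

~p1: Gödel ¬ of 0.34 = 0 (operand ≠ 0)
(p3 -> ~p1): 0.94 > 0, so result = 0
~p2: Gödel ¬ of 0.66 = 0 (operand ≠ 0)
((p3 -> ~p1) -> ~p2): 0 ≤ 0, so result = 1
(p2 \/ ((p3 -> ~p1) -> ~p2)) = max(0.66, 1) = 1
(p3 \/ p1) = max(0.94, 0.34) = 0.94
((p2 \/ ((p3 -> ~p1) -> ~p2)) -> (p3 \/ p1)): 1 > 0.94, so result = 0.94
(p4 \/ p4) = max(0.27, 0.27) = 0.27
(p1 \/ (p4 \/ p4)) = max(0.34, 0.27) = 0.34
(p2 /\ p1) = min(0.66, 0.34) = 0.34
((p2 /\ p1) /\ p1) = min(0.34, 0.34) = 0.34
((p1 \/ (p4 \/ p4)) -> ((p2 /\ p1) /\ p1)): 0.34 ≤ 0.34, so result = 1
(((p2 \/ ((p3 -> ~p1) -> ~p2)) -> (p3 \/ p1)) \/ ((p1 \/ (p4 \/ p4)) -> ((p2 /\ p1) /\ p1))) = max(0.94, 1) = 1
~(((p2 \/ ((p3 -> ~p1) -> ~p2)) -> (p3 \/ p1)) \/ ((p1 \/ (p4 \/ p4)) -> ((p2 /\ p1) /\ p1))): Gödel ¬ of 1 = 0 (operand ≠ 0)
(p3 -> ~(((p2 \/ ((p3 -> ~p1) -> ~p2)) -> (p3 \/ p1)) \/ ((p1 \/ (p4 \/ p4)) -> ((p2 /\ p1) /\ p1)))): 0.94 > 0, so result = 0
(p4 /\ (p3 -> ~(((p2 \/ ((p3 -> ~p1) -> ~p2)) -> (p3 \/ p1)) \/ ((p1 \/ (p4 \/ p4)) -> ((p2 /\ p1) /\ p1))))) = min(0.27, 0) = 0
~(p4 /\ (p3 -> ~(((p2 \/ ((p3 -> ~p1) -> ~p2)) -> (p3 \/ p1)) \/ ((p1 \/ (p4 \/ p4)) -> ((p2 /\ p1) /\ p1))))): Gödel ¬ of 0 = 1 (operand is 0)

1.00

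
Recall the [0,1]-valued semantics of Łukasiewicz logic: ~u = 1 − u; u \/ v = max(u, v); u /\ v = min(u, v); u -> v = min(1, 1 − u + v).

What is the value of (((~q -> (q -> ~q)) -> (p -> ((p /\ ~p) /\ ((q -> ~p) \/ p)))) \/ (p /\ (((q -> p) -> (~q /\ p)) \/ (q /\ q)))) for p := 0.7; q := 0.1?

~q: Łukasiewicz ¬ gives 1 − 0.1 = 0.9
~q: Łukasiewicz ¬ gives 1 − 0.1 = 0.9
(q -> ~q): min(1, 1 − 0.1 + 0.9) = 1
(~q -> (q -> ~q)): min(1, 1 − 0.9 + 1) = 1
~p: Łukasiewicz ¬ gives 1 − 0.7 = 0.3
(p /\ ~p) = min(0.7, 0.3) = 0.3
~p: Łukasiewicz ¬ gives 1 − 0.7 = 0.3
(q -> ~p): min(1, 1 − 0.1 + 0.3) = 1
((q -> ~p) \/ p) = max(1, 0.7) = 1
((p /\ ~p) /\ ((q -> ~p) \/ p)) = min(0.3, 1) = 0.3
(p -> ((p /\ ~p) /\ ((q -> ~p) \/ p))): min(1, 1 − 0.7 + 0.3) = 0.6
((~q -> (q -> ~q)) -> (p -> ((p /\ ~p) /\ ((q -> ~p) \/ p)))): min(1, 1 − 1 + 0.6) = 0.6
(q -> p): min(1, 1 − 0.1 + 0.7) = 1
~q: Łukasiewicz ¬ gives 1 − 0.1 = 0.9
(~q /\ p) = min(0.9, 0.7) = 0.7
((q -> p) -> (~q /\ p)): min(1, 1 − 1 + 0.7) = 0.7
(q /\ q) = min(0.1, 0.1) = 0.1
(((q -> p) -> (~q /\ p)) \/ (q /\ q)) = max(0.7, 0.1) = 0.7
(p /\ (((q -> p) -> (~q /\ p)) \/ (q /\ q))) = min(0.7, 0.7) = 0.7
(((~q -> (q -> ~q)) -> (p -> ((p /\ ~p) /\ ((q -> ~p) \/ p)))) \/ (p /\ (((q -> p) -> (~q /\ p)) \/ (q /\ q)))) = max(0.6, 0.7) = 0.7

0.70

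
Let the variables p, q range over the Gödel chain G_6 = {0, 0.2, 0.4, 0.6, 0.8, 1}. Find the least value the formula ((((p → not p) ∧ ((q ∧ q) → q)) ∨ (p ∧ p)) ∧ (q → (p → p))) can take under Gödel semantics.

0.20

The minimum is attained at p = 0.2, q = 0:
  not p: Gödel ¬ of 0.2 = 0 (operand ≠ 0)
  (p → not p): 0.2 > 0, so result = 0
  (q ∧ q) = min(0, 0) = 0
  ((q ∧ q) → q): 0 ≤ 0, so result = 1
  ((p → not p) ∧ ((q ∧ q) → q)) = min(0, 1) = 0
  (p ∧ p) = min(0.2, 0.2) = 0.2
  (((p → not p) ∧ ((q ∧ q) → q)) ∨ (p ∧ p)) = max(0, 0.2) = 0.2
  (p → p): 0.2 ≤ 0.2, so result = 1
  (q → (p → p)): 0 ≤ 1, so result = 1
  ((((p → not p) ∧ ((q ∧ q) → q)) ∨ (p ∧ p)) ∧ (q → (p → p))) = min(0.2, 1) = 0.2
Checking all 36 assignments confirms none give a value below 0.20.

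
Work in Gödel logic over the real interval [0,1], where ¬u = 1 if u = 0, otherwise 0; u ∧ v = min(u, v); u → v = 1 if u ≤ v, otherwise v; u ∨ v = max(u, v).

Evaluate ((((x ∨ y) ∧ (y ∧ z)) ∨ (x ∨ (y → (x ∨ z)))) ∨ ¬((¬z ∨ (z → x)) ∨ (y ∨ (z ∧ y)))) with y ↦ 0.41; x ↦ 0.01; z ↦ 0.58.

1.00

(x ∨ y) = max(0.01, 0.41) = 0.41
(y ∧ z) = min(0.41, 0.58) = 0.41
((x ∨ y) ∧ (y ∧ z)) = min(0.41, 0.41) = 0.41
(x ∨ z) = max(0.01, 0.58) = 0.58
(y → (x ∨ z)): 0.41 ≤ 0.58, so result = 1
(x ∨ (y → (x ∨ z))) = max(0.01, 1) = 1
(((x ∨ y) ∧ (y ∧ z)) ∨ (x ∨ (y → (x ∨ z)))) = max(0.41, 1) = 1
¬z: Gödel ¬ of 0.58 = 0 (operand ≠ 0)
(z → x): 0.58 > 0.01, so result = 0.01
(¬z ∨ (z → x)) = max(0, 0.01) = 0.01
(z ∧ y) = min(0.58, 0.41) = 0.41
(y ∨ (z ∧ y)) = max(0.41, 0.41) = 0.41
((¬z ∨ (z → x)) ∨ (y ∨ (z ∧ y))) = max(0.01, 0.41) = 0.41
¬((¬z ∨ (z → x)) ∨ (y ∨ (z ∧ y))): Gödel ¬ of 0.41 = 0 (operand ≠ 0)
((((x ∨ y) ∧ (y ∧ z)) ∨ (x ∨ (y → (x ∨ z)))) ∨ ¬((¬z ∨ (z → x)) ∨ (y ∨ (z ∧ y)))) = max(1, 0) = 1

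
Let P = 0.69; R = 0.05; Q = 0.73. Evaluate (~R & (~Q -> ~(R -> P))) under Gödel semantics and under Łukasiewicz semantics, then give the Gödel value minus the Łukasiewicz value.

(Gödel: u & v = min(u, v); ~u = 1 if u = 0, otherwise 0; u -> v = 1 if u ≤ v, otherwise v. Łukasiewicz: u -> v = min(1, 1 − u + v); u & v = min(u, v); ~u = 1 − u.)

-0.73

Gödel evaluation:
  ~R: Gödel ¬ of 0.05 = 0 (operand ≠ 0)
  ~Q: Gödel ¬ of 0.73 = 0 (operand ≠ 0)
  (R -> P): 0.05 ≤ 0.69, so result = 1
  ~(R -> P): Gödel ¬ of 1 = 0 (operand ≠ 0)
  (~Q -> ~(R -> P)): 0 ≤ 0, so result = 1
  (~R & (~Q -> ~(R -> P))) = min(0, 1) = 0
  Gödel value = 0
Łukasiewicz evaluation:
  ~R: Łukasiewicz ¬ gives 1 − 0.05 = 0.95
  ~Q: Łukasiewicz ¬ gives 1 − 0.73 = 0.27
  (R -> P): min(1, 1 − 0.05 + 0.69) = 1
  ~(R -> P): Łukasiewicz ¬ gives 1 − 1 = 0
  (~Q -> ~(R -> P)): min(1, 1 − 0.27 + 0) = 0.73
  (~R & (~Q -> ~(R -> P))) = min(0.95, 0.73) = 0.73
  Łukasiewicz value = 0.73
Difference: 0 − 0.73 = -0.73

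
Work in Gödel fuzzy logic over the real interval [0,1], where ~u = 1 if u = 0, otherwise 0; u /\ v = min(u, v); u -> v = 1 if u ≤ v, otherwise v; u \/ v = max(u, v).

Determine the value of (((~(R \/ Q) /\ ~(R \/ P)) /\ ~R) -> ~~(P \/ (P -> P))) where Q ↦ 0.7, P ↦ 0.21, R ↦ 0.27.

1.00

(R \/ Q) = max(0.27, 0.7) = 0.7
~(R \/ Q): Gödel ¬ of 0.7 = 0 (operand ≠ 0)
(R \/ P) = max(0.27, 0.21) = 0.27
~(R \/ P): Gödel ¬ of 0.27 = 0 (operand ≠ 0)
(~(R \/ Q) /\ ~(R \/ P)) = min(0, 0) = 0
~R: Gödel ¬ of 0.27 = 0 (operand ≠ 0)
((~(R \/ Q) /\ ~(R \/ P)) /\ ~R) = min(0, 0) = 0
(P -> P): 0.21 ≤ 0.21, so result = 1
(P \/ (P -> P)) = max(0.21, 1) = 1
~(P \/ (P -> P)): Gödel ¬ of 1 = 0 (operand ≠ 0)
~~(P \/ (P -> P)): Gödel ¬ of 0 = 1 (operand is 0)
(((~(R \/ Q) /\ ~(R \/ P)) /\ ~R) -> ~~(P \/ (P -> P))): 0 ≤ 1, so result = 1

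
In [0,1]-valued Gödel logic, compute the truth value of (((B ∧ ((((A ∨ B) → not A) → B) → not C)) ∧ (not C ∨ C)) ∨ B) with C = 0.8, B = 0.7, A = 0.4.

0.70

(A ∨ B) = max(0.4, 0.7) = 0.7
not A: Gödel ¬ of 0.4 = 0 (operand ≠ 0)
((A ∨ B) → not A): 0.7 > 0, so result = 0
(((A ∨ B) → not A) → B): 0 ≤ 0.7, so result = 1
not C: Gödel ¬ of 0.8 = 0 (operand ≠ 0)
((((A ∨ B) → not A) → B) → not C): 1 > 0, so result = 0
(B ∧ ((((A ∨ B) → not A) → B) → not C)) = min(0.7, 0) = 0
not C: Gödel ¬ of 0.8 = 0 (operand ≠ 0)
(not C ∨ C) = max(0, 0.8) = 0.8
((B ∧ ((((A ∨ B) → not A) → B) → not C)) ∧ (not C ∨ C)) = min(0, 0.8) = 0
(((B ∧ ((((A ∨ B) → not A) → B) → not C)) ∧ (not C ∨ C)) ∨ B) = max(0, 0.7) = 0.7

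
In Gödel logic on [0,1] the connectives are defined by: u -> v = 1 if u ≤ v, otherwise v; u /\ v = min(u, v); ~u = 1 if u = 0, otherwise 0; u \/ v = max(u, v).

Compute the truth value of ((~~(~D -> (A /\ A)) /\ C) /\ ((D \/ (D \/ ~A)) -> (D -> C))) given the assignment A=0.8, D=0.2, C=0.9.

0.90

~D: Gödel ¬ of 0.2 = 0 (operand ≠ 0)
(A /\ A) = min(0.8, 0.8) = 0.8
(~D -> (A /\ A)): 0 ≤ 0.8, so result = 1
~(~D -> (A /\ A)): Gödel ¬ of 1 = 0 (operand ≠ 0)
~~(~D -> (A /\ A)): Gödel ¬ of 0 = 1 (operand is 0)
(~~(~D -> (A /\ A)) /\ C) = min(1, 0.9) = 0.9
~A: Gödel ¬ of 0.8 = 0 (operand ≠ 0)
(D \/ ~A) = max(0.2, 0) = 0.2
(D \/ (D \/ ~A)) = max(0.2, 0.2) = 0.2
(D -> C): 0.2 ≤ 0.9, so result = 1
((D \/ (D \/ ~A)) -> (D -> C)): 0.2 ≤ 1, so result = 1
((~~(~D -> (A /\ A)) /\ C) /\ ((D \/ (D \/ ~A)) -> (D -> C))) = min(0.9, 1) = 0.9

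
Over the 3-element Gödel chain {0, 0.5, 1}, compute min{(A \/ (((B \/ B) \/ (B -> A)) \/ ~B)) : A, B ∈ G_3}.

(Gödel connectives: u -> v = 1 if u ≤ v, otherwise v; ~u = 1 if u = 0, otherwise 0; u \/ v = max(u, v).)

The minimum is attained at A = 0, B = 0.5:
  (B \/ B) = max(0.5, 0.5) = 0.5
  (B -> A): 0.5 > 0, so result = 0
  ((B \/ B) \/ (B -> A)) = max(0.5, 0) = 0.5
  ~B: Gödel ¬ of 0.5 = 0 (operand ≠ 0)
  (((B \/ B) \/ (B -> A)) \/ ~B) = max(0.5, 0) = 0.5
  (A \/ (((B \/ B) \/ (B -> A)) \/ ~B)) = max(0, 0.5) = 0.5
Checking all 9 assignments confirms none give a value below 0.50.

0.50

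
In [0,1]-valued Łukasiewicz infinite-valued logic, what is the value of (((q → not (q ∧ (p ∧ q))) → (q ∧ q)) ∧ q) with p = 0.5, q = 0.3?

0.30

(p ∧ q) = min(0.5, 0.3) = 0.3
(q ∧ (p ∧ q)) = min(0.3, 0.3) = 0.3
not (q ∧ (p ∧ q)): Łukasiewicz ¬ gives 1 − 0.3 = 0.7
(q → not (q ∧ (p ∧ q))): min(1, 1 − 0.3 + 0.7) = 1
(q ∧ q) = min(0.3, 0.3) = 0.3
((q → not (q ∧ (p ∧ q))) → (q ∧ q)): min(1, 1 − 1 + 0.3) = 0.3
(((q → not (q ∧ (p ∧ q))) → (q ∧ q)) ∧ q) = min(0.3, 0.3) = 0.3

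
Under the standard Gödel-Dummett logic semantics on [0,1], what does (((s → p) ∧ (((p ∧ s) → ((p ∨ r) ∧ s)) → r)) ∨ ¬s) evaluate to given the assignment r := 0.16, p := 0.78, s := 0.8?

(s → p): 0.8 > 0.78, so result = 0.78
(p ∧ s) = min(0.78, 0.8) = 0.78
(p ∨ r) = max(0.78, 0.16) = 0.78
((p ∨ r) ∧ s) = min(0.78, 0.8) = 0.78
((p ∧ s) → ((p ∨ r) ∧ s)): 0.78 ≤ 0.78, so result = 1
(((p ∧ s) → ((p ∨ r) ∧ s)) → r): 1 > 0.16, so result = 0.16
((s → p) ∧ (((p ∧ s) → ((p ∨ r) ∧ s)) → r)) = min(0.78, 0.16) = 0.16
¬s: Gödel ¬ of 0.8 = 0 (operand ≠ 0)
(((s → p) ∧ (((p ∧ s) → ((p ∨ r) ∧ s)) → r)) ∨ ¬s) = max(0.16, 0) = 0.16

0.16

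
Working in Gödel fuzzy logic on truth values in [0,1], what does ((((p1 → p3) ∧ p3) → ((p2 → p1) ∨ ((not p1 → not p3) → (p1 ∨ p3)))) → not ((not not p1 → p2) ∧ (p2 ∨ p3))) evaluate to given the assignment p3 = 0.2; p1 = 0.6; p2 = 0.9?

0.00

(p1 → p3): 0.6 > 0.2, so result = 0.2
((p1 → p3) ∧ p3) = min(0.2, 0.2) = 0.2
(p2 → p1): 0.9 > 0.6, so result = 0.6
not p1: Gödel ¬ of 0.6 = 0 (operand ≠ 0)
not p3: Gödel ¬ of 0.2 = 0 (operand ≠ 0)
(not p1 → not p3): 0 ≤ 0, so result = 1
(p1 ∨ p3) = max(0.6, 0.2) = 0.6
((not p1 → not p3) → (p1 ∨ p3)): 1 > 0.6, so result = 0.6
((p2 → p1) ∨ ((not p1 → not p3) → (p1 ∨ p3))) = max(0.6, 0.6) = 0.6
(((p1 → p3) ∧ p3) → ((p2 → p1) ∨ ((not p1 → not p3) → (p1 ∨ p3)))): 0.2 ≤ 0.6, so result = 1
not p1: Gödel ¬ of 0.6 = 0 (operand ≠ 0)
not not p1: Gödel ¬ of 0 = 1 (operand is 0)
(not not p1 → p2): 1 > 0.9, so result = 0.9
(p2 ∨ p3) = max(0.9, 0.2) = 0.9
((not not p1 → p2) ∧ (p2 ∨ p3)) = min(0.9, 0.9) = 0.9
not ((not not p1 → p2) ∧ (p2 ∨ p3)): Gödel ¬ of 0.9 = 0 (operand ≠ 0)
((((p1 → p3) ∧ p3) → ((p2 → p1) ∨ ((not p1 → not p3) → (p1 ∨ p3)))) → not ((not not p1 → p2) ∧ (p2 ∨ p3))): 1 > 0, so result = 0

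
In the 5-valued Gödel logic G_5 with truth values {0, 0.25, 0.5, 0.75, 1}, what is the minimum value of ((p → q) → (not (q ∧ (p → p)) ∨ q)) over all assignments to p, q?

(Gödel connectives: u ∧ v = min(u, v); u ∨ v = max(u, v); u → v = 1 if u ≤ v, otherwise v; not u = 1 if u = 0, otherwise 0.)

0.25

The minimum is attained at p = 0, q = 0.25:
  (p → q): 0 ≤ 0.25, so result = 1
  (p → p): 0 ≤ 0, so result = 1
  (q ∧ (p → p)) = min(0.25, 1) = 0.25
  not (q ∧ (p → p)): Gödel ¬ of 0.25 = 0 (operand ≠ 0)
  (not (q ∧ (p → p)) ∨ q) = max(0, 0.25) = 0.25
  ((p → q) → (not (q ∧ (p → p)) ∨ q)): 1 > 0.25, so result = 0.25
Checking all 25 assignments confirms none give a value below 0.25.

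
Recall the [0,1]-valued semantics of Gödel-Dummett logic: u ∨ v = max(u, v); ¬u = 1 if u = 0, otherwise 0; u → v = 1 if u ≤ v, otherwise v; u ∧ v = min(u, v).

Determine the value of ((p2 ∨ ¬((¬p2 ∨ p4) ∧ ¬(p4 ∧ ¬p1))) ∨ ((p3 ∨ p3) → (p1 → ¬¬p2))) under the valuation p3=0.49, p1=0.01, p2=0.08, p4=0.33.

¬p2: Gödel ¬ of 0.08 = 0 (operand ≠ 0)
(¬p2 ∨ p4) = max(0, 0.33) = 0.33
¬p1: Gödel ¬ of 0.01 = 0 (operand ≠ 0)
(p4 ∧ ¬p1) = min(0.33, 0) = 0
¬(p4 ∧ ¬p1): Gödel ¬ of 0 = 1 (operand is 0)
((¬p2 ∨ p4) ∧ ¬(p4 ∧ ¬p1)) = min(0.33, 1) = 0.33
¬((¬p2 ∨ p4) ∧ ¬(p4 ∧ ¬p1)): Gödel ¬ of 0.33 = 0 (operand ≠ 0)
(p2 ∨ ¬((¬p2 ∨ p4) ∧ ¬(p4 ∧ ¬p1))) = max(0.08, 0) = 0.08
(p3 ∨ p3) = max(0.49, 0.49) = 0.49
¬p2: Gödel ¬ of 0.08 = 0 (operand ≠ 0)
¬¬p2: Gödel ¬ of 0 = 1 (operand is 0)
(p1 → ¬¬p2): 0.01 ≤ 1, so result = 1
((p3 ∨ p3) → (p1 → ¬¬p2)): 0.49 ≤ 1, so result = 1
((p2 ∨ ¬((¬p2 ∨ p4) ∧ ¬(p4 ∧ ¬p1))) ∨ ((p3 ∨ p3) → (p1 → ¬¬p2))) = max(0.08, 1) = 1

1.00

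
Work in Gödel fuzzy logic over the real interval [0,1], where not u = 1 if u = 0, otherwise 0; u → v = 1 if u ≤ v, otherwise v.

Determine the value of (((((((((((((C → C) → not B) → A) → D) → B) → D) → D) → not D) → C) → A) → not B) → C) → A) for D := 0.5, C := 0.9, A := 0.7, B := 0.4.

0.70

(C → C): 0.9 ≤ 0.9, so result = 1
not B: Gödel ¬ of 0.4 = 0 (operand ≠ 0)
((C → C) → not B): 1 > 0, so result = 0
(((C → C) → not B) → A): 0 ≤ 0.7, so result = 1
((((C → C) → not B) → A) → D): 1 > 0.5, so result = 0.5
(((((C → C) → not B) → A) → D) → B): 0.5 > 0.4, so result = 0.4
((((((C → C) → not B) → A) → D) → B) → D): 0.4 ≤ 0.5, so result = 1
(((((((C → C) → not B) → A) → D) → B) → D) → D): 1 > 0.5, so result = 0.5
not D: Gödel ¬ of 0.5 = 0 (operand ≠ 0)
((((((((C → C) → not B) → A) → D) → B) → D) → D) → not D): 0.5 > 0, so result = 0
(((((((((C → C) → not B) → A) → D) → B) → D) → D) → not D) → C): 0 ≤ 0.9, so result = 1
((((((((((C → C) → not B) → A) → D) → B) → D) → D) → not D) → C) → A): 1 > 0.7, so result = 0.7
not B: Gödel ¬ of 0.4 = 0 (operand ≠ 0)
(((((((((((C → C) → not B) → A) → D) → B) → D) → D) → not D) → C) → A) → not B): 0.7 > 0, so result = 0
((((((((((((C → C) → not B) → A) → D) → B) → D) → D) → not D) → C) → A) → not B) → C): 0 ≤ 0.9, so result = 1
(((((((((((((C → C) → not B) → A) → D) → B) → D) → D) → not D) → C) → A) → not B) → C) → A): 1 > 0.7, so result = 0.7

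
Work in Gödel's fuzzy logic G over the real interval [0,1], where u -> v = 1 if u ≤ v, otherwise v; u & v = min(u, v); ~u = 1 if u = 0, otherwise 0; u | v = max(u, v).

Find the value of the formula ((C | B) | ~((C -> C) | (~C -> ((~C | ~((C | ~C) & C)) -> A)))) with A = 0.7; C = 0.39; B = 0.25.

0.39

(C | B) = max(0.39, 0.25) = 0.39
(C -> C): 0.39 ≤ 0.39, so result = 1
~C: Gödel ¬ of 0.39 = 0 (operand ≠ 0)
~C: Gödel ¬ of 0.39 = 0 (operand ≠ 0)
~C: Gödel ¬ of 0.39 = 0 (operand ≠ 0)
(C | ~C) = max(0.39, 0) = 0.39
((C | ~C) & C) = min(0.39, 0.39) = 0.39
~((C | ~C) & C): Gödel ¬ of 0.39 = 0 (operand ≠ 0)
(~C | ~((C | ~C) & C)) = max(0, 0) = 0
((~C | ~((C | ~C) & C)) -> A): 0 ≤ 0.7, so result = 1
(~C -> ((~C | ~((C | ~C) & C)) -> A)): 0 ≤ 1, so result = 1
((C -> C) | (~C -> ((~C | ~((C | ~C) & C)) -> A))) = max(1, 1) = 1
~((C -> C) | (~C -> ((~C | ~((C | ~C) & C)) -> A))): Gödel ¬ of 1 = 0 (operand ≠ 0)
((C | B) | ~((C -> C) | (~C -> ((~C | ~((C | ~C) & C)) -> A)))) = max(0.39, 0) = 0.39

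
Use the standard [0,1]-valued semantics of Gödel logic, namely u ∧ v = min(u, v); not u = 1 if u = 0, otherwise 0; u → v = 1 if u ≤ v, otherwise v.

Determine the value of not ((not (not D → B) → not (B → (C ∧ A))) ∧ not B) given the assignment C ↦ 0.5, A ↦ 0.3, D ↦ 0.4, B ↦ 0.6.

not D: Gödel ¬ of 0.4 = 0 (operand ≠ 0)
(not D → B): 0 ≤ 0.6, so result = 1
not (not D → B): Gödel ¬ of 1 = 0 (operand ≠ 0)
(C ∧ A) = min(0.5, 0.3) = 0.3
(B → (C ∧ A)): 0.6 > 0.3, so result = 0.3
not (B → (C ∧ A)): Gödel ¬ of 0.3 = 0 (operand ≠ 0)
(not (not D → B) → not (B → (C ∧ A))): 0 ≤ 0, so result = 1
not B: Gödel ¬ of 0.6 = 0 (operand ≠ 0)
((not (not D → B) → not (B → (C ∧ A))) ∧ not B) = min(1, 0) = 0
not ((not (not D → B) → not (B → (C ∧ A))) ∧ not B): Gödel ¬ of 0 = 1 (operand is 0)

1.00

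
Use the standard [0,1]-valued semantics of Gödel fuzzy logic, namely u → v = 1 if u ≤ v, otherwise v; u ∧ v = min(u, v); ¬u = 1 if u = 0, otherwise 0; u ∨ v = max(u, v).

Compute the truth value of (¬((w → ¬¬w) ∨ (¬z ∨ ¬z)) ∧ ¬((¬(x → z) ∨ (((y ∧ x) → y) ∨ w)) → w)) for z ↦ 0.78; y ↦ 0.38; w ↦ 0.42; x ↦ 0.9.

¬w: Gödel ¬ of 0.42 = 0 (operand ≠ 0)
¬¬w: Gödel ¬ of 0 = 1 (operand is 0)
(w → ¬¬w): 0.42 ≤ 1, so result = 1
¬z: Gödel ¬ of 0.78 = 0 (operand ≠ 0)
¬z: Gödel ¬ of 0.78 = 0 (operand ≠ 0)
(¬z ∨ ¬z) = max(0, 0) = 0
((w → ¬¬w) ∨ (¬z ∨ ¬z)) = max(1, 0) = 1
¬((w → ¬¬w) ∨ (¬z ∨ ¬z)): Gödel ¬ of 1 = 0 (operand ≠ 0)
(x → z): 0.9 > 0.78, so result = 0.78
¬(x → z): Gödel ¬ of 0.78 = 0 (operand ≠ 0)
(y ∧ x) = min(0.38, 0.9) = 0.38
((y ∧ x) → y): 0.38 ≤ 0.38, so result = 1
(((y ∧ x) → y) ∨ w) = max(1, 0.42) = 1
(¬(x → z) ∨ (((y ∧ x) → y) ∨ w)) = max(0, 1) = 1
((¬(x → z) ∨ (((y ∧ x) → y) ∨ w)) → w): 1 > 0.42, so result = 0.42
¬((¬(x → z) ∨ (((y ∧ x) → y) ∨ w)) → w): Gödel ¬ of 0.42 = 0 (operand ≠ 0)
(¬((w → ¬¬w) ∨ (¬z ∨ ¬z)) ∧ ¬((¬(x → z) ∨ (((y ∧ x) → y) ∨ w)) → w)) = min(0, 0) = 0

0.00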